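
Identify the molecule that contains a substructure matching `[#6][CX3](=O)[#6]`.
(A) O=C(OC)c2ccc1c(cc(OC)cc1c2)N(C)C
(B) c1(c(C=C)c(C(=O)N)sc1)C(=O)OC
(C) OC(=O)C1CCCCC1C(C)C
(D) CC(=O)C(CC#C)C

D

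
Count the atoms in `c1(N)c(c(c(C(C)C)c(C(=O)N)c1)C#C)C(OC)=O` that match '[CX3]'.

2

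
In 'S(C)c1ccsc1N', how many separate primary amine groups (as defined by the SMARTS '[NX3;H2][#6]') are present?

1

[NX3;H2][#6] is the SMARTS for a primary amine: a trivalent nitrogen with two H attached to carbon.
Exactly one fragment in the molecule meets all constraints, giving 1 match.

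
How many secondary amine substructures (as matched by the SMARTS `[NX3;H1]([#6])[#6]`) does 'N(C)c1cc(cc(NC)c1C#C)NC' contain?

3

[NX3;H1]([#6])[#6] is the SMARTS for a secondary amine: a trivalent nitrogen with one H, bonded to two carbons.
The molecule carries 3 separate instances of an N-methylamino group (-NHCH3) meeting every constraint; each maps to a distinct set of atoms, giving 3 matches.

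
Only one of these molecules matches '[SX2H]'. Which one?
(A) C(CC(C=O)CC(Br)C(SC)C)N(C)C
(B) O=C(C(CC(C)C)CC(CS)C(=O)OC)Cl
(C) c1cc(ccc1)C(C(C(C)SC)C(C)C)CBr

[SX2H] describes an aliphatic sulfur with two connections, one being H (a thiol).
(A) has a methylthio ether (-SCH3) but the sulfur has H0 (bonded to two carbons), not H1.
(B) contains a thiol (-SH), which satisfies every atom and bond constraint.
(C) has a methylthio ether (-SCH3) but the sulfur has H0 (bonded to two carbons), not H1.
So the answer is (B).

B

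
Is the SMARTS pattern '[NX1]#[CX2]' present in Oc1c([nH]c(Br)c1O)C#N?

The pattern [NX1]#[CX2] describes a nitrogen triple-bonded to a two-connected carbon — a nitrile.
The molecule carries a nitrile (-C#N), whose atoms satisfy every constraint of the query, so the pattern matches.

Yes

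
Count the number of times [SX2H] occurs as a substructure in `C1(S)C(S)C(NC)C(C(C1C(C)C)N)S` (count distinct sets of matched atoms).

3

[SX2H] is the SMARTS for a thiol: an aliphatic sulfur with two connections, one being H.
The molecule carries 3 separate instances of a thiol (-SH) meeting every constraint; each maps to a distinct set of atoms, giving 3 matches.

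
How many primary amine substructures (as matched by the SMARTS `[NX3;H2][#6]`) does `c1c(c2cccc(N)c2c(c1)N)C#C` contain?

[NX3;H2][#6] is the SMARTS for a primary amine: a trivalent nitrogen with two H attached to carbon.
The molecule carries 2 separate instances of a primary amino group (-NH2) meeting every constraint; each maps to a distinct set of atoms, giving 2 matches.

2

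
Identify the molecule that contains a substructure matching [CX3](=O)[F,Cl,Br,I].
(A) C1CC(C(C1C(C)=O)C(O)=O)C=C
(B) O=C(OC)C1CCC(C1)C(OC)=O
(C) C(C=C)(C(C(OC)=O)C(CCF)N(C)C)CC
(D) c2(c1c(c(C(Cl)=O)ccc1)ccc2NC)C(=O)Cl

D

[CX3](=O)[F,Cl,Br,I] describes a carbonyl carbon bonded to a halogen (an acyl halide).
(A) has a carboxylic acid group (-C(=O)OH) but the carbonyl is bonded to -OH, not to a halogen.
(B) has a methyl-ester group (-C(=O)OCH3) but the carbonyl is bonded to -O-C, not to a halogen.
(C) has a methyl-ester group (-C(=O)OCH3) but the carbonyl is bonded to -O-C, not to a halogen.
(D) contains an acyl chloride (-C(=O)Cl), which satisfies every atom and bond constraint.
So the answer is (D).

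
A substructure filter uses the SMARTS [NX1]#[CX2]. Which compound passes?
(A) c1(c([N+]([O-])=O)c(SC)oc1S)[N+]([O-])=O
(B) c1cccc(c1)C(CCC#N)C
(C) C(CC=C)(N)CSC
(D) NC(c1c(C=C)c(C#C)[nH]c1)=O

[NX1]#[CX2] describes a nitrogen triple-bonded to a two-connected carbon (a nitrile).
(A) has a nitro group (-[N+](=O)[O-]) but there is no C#N triple bond.
(B) contains a nitrile (-C#N), which satisfies every atom and bond constraint.
(C) has a primary amino group (-NH2) but the nitrogen is NX3 (three connections), not NX1 triple-bonded.
(D) has a primary amide (-C(=O)NH2) but the nitrogen is NX3, not NX1.
So the answer is (B).

B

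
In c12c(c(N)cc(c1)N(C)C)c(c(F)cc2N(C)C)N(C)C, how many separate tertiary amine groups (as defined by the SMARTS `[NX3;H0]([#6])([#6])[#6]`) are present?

3

[NX3;H0]([#6])([#6])[#6] is the SMARTS for a tertiary amine: a trivalent nitrogen with no H, bonded to three carbons.
The molecule carries 3 separate instances of a dimethylamino group (-N(CH3)2) meeting every constraint; each maps to a distinct set of atoms, giving 3 matches.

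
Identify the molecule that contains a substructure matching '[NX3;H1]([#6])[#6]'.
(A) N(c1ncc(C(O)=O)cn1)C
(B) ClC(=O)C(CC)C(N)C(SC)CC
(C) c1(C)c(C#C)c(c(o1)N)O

A

[NX3;H1]([#6])[#6] describes a trivalent nitrogen with one H, bonded to two carbons (a secondary amine).
(A) contains an N-methylamino group (-NHCH3), which satisfies every atom and bond constraint.
(B) has a primary amino group (-NH2) but the nitrogen has H2 and only one carbon neighbour.
(C) has a primary amino group (-NH2) but the nitrogen has H2 and only one carbon neighbour.
So the answer is (A).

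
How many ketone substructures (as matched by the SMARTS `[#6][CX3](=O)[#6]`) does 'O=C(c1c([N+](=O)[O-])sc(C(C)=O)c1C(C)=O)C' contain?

3

[#6][CX3](=O)[#6] is the SMARTS for a ketone: a carbonyl carbon (no H) flanked by two carbons.
The molecule carries 3 separate instances of an acetyl/ketone group (-C(=O)CH3) meeting every constraint; each maps to a distinct set of atoms, giving 3 matches.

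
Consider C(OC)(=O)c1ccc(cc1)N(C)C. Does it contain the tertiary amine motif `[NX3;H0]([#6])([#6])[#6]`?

The pattern [NX3;H0]([#6])([#6])[#6] describes a trivalent nitrogen with no H, bonded to three carbons — a tertiary amine.
The molecule carries a dimethylamino group (-N(CH3)2), whose atoms satisfy every constraint of the query, so the pattern matches.

Yes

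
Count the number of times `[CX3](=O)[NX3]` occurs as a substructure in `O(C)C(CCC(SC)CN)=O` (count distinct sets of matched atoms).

[CX3](=O)[NX3] is the SMARTS for an amide: a carbonyl carbon bonded to a trivalent nitrogen.
The molecule has a primary amino group (-NH2), but the -NH2 is not attached to a carbonyl carbon; nothing else fits, so there are 0 matches.

0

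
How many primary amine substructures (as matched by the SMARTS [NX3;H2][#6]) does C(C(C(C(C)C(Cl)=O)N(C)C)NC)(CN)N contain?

2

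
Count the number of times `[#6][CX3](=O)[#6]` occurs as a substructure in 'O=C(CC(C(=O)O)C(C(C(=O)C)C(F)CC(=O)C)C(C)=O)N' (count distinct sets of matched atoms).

3

[#6][CX3](=O)[#6] is the SMARTS for a ketone: a carbonyl carbon (no H) flanked by two carbons.
The molecule carries 3 separate instances of an acetyl/ketone group (-C(=O)CH3) meeting every constraint; each maps to a distinct set of atoms, giving 3 matches.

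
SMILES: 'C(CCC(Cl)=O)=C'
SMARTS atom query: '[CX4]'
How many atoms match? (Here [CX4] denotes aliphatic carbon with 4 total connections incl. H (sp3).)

2

The query [CX4] means: C with X4: aliphatic carbon with exactly 4 total connections (bonds + H).
Check the 7 heavy atoms by environment: 2× C (X4) → match; 3× C (X3) → no; 1× O (X1) → no; 1× Cl (X1) → no.
That gives 2 matching atoms.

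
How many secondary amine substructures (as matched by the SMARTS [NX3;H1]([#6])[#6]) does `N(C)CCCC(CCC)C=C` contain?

1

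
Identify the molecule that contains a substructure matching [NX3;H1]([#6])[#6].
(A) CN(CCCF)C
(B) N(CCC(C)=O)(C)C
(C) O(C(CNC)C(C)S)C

C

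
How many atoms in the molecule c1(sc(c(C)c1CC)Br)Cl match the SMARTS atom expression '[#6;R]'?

The query [#6;R] means: carbon that is part of a ring.
Check the 10 heavy atoms by environment: 1× s (aromatic, in 5-ring) → no; 4× c (aromatic, in 5-ring) → match; 1× Cl (acyclic) → no; 3× C (acyclic) → no; 1× Br (acyclic) → no.
That gives 4 matching atoms.

4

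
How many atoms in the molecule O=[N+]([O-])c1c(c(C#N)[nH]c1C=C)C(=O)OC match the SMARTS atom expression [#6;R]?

Check the 16 heavy atoms by environment: 1× n (aromatic, in 5-ring) → no; 4× c (aromatic, in 5-ring) → match; 5× C (acyclic) → no; 1× N (acyclic) → no; 3× O (acyclic) → no; 1× N (charge +1, acyclic) → no; 1× O (charge -1, acyclic) → no.
That gives 4 matching atoms.

4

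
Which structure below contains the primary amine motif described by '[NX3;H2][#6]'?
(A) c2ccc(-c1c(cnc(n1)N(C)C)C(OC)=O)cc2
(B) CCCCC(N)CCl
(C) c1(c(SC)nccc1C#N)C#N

B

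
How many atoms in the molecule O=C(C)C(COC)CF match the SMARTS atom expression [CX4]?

Check the 9 heavy atoms by environment: 5× C (X4) → match; 1× F (X1) → no; 1× O (X2) → no; 1× C (X3) → no; 1× O (X1) → no.
That gives 5 matching atoms.

5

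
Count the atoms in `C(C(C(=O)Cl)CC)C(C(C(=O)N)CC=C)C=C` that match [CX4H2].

The query [CX4H2] means: sp3 carbon (X4) with exactly two hydrogens.
Check the 17 heavy atoms by environment: 1× C (H3, X4) → no; 3× C (H2, X4) → match; 3× C (H1, X4) → no; 2× C (H1, X3) → no; 2× C (H2, X3) → no; 2× C (H0, X3) → no; 2× O (H0, X1) → no; 1× Cl (H0, X1) → no; 1× N (H2, X3) → no.
That gives 3 matching atoms.

3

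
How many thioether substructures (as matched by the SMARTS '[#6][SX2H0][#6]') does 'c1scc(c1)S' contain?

0

[#6][SX2H0][#6] is the SMARTS for a thioether: an aliphatic sulfur bridging two carbons with no H on the sulfur.
The molecule has a thiol (-SH), but the sulfur has H1, not H0 bridging two carbons; nothing else fits, so there are 0 matches.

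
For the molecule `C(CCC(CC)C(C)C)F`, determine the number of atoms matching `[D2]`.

The query [D2] means: atom with exactly two heavy-atom neighbours.
Check the 10 heavy atoms by environment: 4× C (D2) → match; 2× C (D3) → no; 3× C (D1) → no; 1× F (D1) → no.
That gives 4 matching atoms.

4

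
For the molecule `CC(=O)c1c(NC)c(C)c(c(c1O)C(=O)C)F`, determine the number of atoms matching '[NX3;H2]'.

0

Check the 17 heavy atoms by environment: 6× c (aromatic, H0, X3) → no; 2× C (H0, X3) → no; 2× O (H0, X1) → no; 4× C (H3, X4) → no; 1× F (H0, X1) → no; 1× N (H1, X3) → no; 1× O (H1, X2) → no.
No environment satisfies the query, so 0 matching atoms.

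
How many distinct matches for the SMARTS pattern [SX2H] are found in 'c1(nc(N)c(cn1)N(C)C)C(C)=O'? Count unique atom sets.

[SX2H] is the SMARTS for a thiol: an aliphatic sulfur with two connections, one being H.
No fragment in the molecule satisfies every constraint, giving 0 matches.

0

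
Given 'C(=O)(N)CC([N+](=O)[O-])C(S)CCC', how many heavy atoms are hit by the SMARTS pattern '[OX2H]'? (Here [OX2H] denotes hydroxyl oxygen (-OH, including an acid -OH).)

0

Check the 13 heavy atoms by environment: 3× C (H2, X4) → no; 2× C (H1, X4) → no; 1× C (H3, X4) → no; 1× S (H1, X2) → no; 1× C (H0, X3) → no; 2× O (H0, X1) → no; 1× N (H2, X3) → no; 1× N (charge +1, H0, X3) → no; 1× O (charge -1, H0, X1) → no.
No environment satisfies the query, so 0 matching atoms.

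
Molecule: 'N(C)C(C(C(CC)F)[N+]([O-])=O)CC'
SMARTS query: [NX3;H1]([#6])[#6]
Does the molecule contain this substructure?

Yes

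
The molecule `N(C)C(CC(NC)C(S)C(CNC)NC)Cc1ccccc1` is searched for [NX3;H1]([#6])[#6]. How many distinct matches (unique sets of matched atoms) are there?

4

[NX3;H1]([#6])[#6] is the SMARTS for a secondary amine: a trivalent nitrogen with one H, bonded to two carbons.
The molecule carries 4 separate instances of an N-methylamino group (-NHCH3) meeting every constraint; each maps to a distinct set of atoms, giving 4 matches.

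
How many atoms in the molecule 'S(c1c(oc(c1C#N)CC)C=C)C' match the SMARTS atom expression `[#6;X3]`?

The query [#6;X3] means: any carbon (aromatic or not) with three total connections.
Check the 13 heavy atoms by environment: 1× o (aromatic, X2) → no; 4× c (aromatic, X3) → match; 1× C (X2) → no; 1× N (X1) → no; 3× C (X4) → no; 2× C (X3) → match; 1× S (X2) → no.
Summing the matching environments: 4 + 2 = 6 matching atoms.

6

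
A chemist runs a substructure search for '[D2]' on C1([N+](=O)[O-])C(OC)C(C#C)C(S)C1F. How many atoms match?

The query [D2] means: atom with exactly two heavy-atom neighbours.
Check the 14 heavy atoms by environment: 5× C (D3) → no; 1× F (D1) → no; 1× O (D2) → match; 2× C (D1) → no; 1× S (D1) → no; 1× C (D2) → match; 1× N (charge +1, D3) → no; 1× O (charge -1, D1) → no; 1× O (D1) → no.
Summing the matching environments: 1 + 1 = 2 matching atoms.

2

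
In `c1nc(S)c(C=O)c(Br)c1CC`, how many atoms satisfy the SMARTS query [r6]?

Check the 12 heavy atoms by environment: 1× n (aromatic, in 6-ring) → match; 5× c (aromatic, in 6-ring) → match; 1× S (acyclic) → no; 3× C (acyclic) → no; 1× Br (acyclic) → no; 1× O (acyclic) → no.
Summing the matching environments: 1 + 5 = 6 matching atoms.

6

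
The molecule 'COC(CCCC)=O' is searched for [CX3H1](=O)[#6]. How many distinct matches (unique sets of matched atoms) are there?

0

[CX3H1](=O)[#6] is the SMARTS for an aldehyde: an sp2 carbon with one H, double-bonded to O and single-bonded to carbon.
The molecule has a methyl-ester group (-C(=O)OCH3), but the carbonyl carbon has H0, not H1; nothing else fits, so there are 0 matches.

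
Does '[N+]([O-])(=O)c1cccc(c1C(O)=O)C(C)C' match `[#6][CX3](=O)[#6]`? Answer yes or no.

No

The pattern [#6][CX3](=O)[#6] describes a carbonyl carbon (no H) flanked by two carbons — a ketone.
The closest candidate here is a carboxylic acid group (-C(=O)OH), but one neighbour of the carbonyl carbon is O, not C. No other fragment satisfies the full query, so there is no match.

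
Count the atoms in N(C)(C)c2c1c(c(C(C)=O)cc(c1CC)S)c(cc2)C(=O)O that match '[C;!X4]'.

The query [C;!X4] means: aliphatic carbon that does not have four total connections.
Check the 22 heavy atoms by environment: 10× c (aromatic, X3) → no; 2× C (X3) → match; 2× O (X1) → no; 1× O (X2) → no; 1× N (X3) → no; 5× C (X4) → no; 1× S (X2) → no.
That gives 2 matching atoms.

2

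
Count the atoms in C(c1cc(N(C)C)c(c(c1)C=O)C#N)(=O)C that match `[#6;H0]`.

6

Check the 16 heavy atoms by environment: 2× c (aromatic, H1) → no; 4× c (aromatic, H0) → match; 2× C (H0) → match; 2× N (H0) → no; 3× C (H3) → no; 1× C (H1) → no; 2× O (H0) → no.
Summing the matching environments: 4 + 2 = 6 matching atoms.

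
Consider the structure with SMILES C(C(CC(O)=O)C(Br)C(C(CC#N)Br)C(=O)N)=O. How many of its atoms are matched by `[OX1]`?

3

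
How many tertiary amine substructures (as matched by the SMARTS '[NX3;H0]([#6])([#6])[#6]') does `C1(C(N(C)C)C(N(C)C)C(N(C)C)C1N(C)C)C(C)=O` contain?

4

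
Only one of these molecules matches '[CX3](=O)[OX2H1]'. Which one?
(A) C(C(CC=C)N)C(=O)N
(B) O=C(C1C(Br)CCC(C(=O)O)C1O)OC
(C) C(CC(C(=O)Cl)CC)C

[CX3](=O)[OX2H1] describes an sp2 carbon double-bonded to O and single-bonded to an -OH oxygen (a carboxylic acid).
(A) has a primary amide (-C(=O)NH2) but the carbonyl is bonded to N, not to an -OH oxygen.
(B) contains a carboxylic acid group (-C(=O)OH), which satisfies every atom and bond constraint.
(C) has an acyl chloride (-C(=O)Cl) but the carbonyl is bonded to Cl, not to an -OH oxygen.
So the answer is (B).

B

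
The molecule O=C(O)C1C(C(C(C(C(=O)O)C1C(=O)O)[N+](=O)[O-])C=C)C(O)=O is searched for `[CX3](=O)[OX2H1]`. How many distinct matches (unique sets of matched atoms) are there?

[CX3](=O)[OX2H1] is the SMARTS for a carboxylic acid: an sp2 carbon double-bonded to O and single-bonded to an -OH oxygen.
The molecule carries 4 separate instances of a carboxylic acid group (-C(=O)OH) meeting every constraint; each maps to a distinct set of atoms, giving 4 matches.

4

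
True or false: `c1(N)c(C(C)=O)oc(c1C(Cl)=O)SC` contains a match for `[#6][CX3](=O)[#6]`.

True

The pattern [#6][CX3](=O)[#6] describes a carbonyl carbon (no H) flanked by two carbons — a ketone.
The molecule carries an acetyl/ketone group (-C(=O)CH3), whose atoms satisfy every constraint of the query, so the pattern matches.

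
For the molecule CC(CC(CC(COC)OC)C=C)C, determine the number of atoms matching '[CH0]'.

0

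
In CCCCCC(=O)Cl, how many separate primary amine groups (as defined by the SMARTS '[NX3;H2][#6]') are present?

[NX3;H2][#6] is the SMARTS for a primary amine: a trivalent nitrogen with two H attached to carbon.
No fragment in the molecule satisfies every constraint, giving 0 matches.

0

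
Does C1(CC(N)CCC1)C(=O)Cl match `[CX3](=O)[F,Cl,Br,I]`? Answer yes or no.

Yes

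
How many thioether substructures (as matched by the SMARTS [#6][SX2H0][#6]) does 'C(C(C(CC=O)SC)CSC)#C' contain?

[#6][SX2H0][#6] is the SMARTS for a thioether: an aliphatic sulfur bridging two carbons with no H on the sulfur.
The molecule carries 2 separate instances of a methylthio ether (-SCH3) meeting every constraint; each maps to a distinct set of atoms, giving 2 matches.

2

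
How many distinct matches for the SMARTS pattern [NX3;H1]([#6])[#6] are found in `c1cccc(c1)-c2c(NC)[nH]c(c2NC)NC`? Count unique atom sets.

3

[NX3;H1]([#6])[#6] is the SMARTS for a secondary amine: a trivalent nitrogen with one H, bonded to two carbons.
The molecule carries 3 separate instances of an N-methylamino group (-NHCH3) meeting every constraint; each maps to a distinct set of atoms, giving 3 matches.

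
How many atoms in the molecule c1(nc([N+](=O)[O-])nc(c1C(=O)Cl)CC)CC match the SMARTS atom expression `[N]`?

1

The query [N] means: uppercase N matches aliphatic (non-aromatic) nitrogen only.
Check the 16 heavy atoms by environment: 2× n (aromatic) → no; 4× c (aromatic) → no; 1× N (charge +1) → match; 1× O (charge -1) → no; 2× O → no; 5× C → no; 1× Cl → no.
That gives 1 matching atom.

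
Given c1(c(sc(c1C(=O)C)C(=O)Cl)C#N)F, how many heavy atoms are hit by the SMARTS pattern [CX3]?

2

The query [CX3] means: C with X3: aliphatic carbon with exactly 3 total connections.
Check the 14 heavy atoms by environment: 1× s (aromatic, X2) → no; 4× c (aromatic, X3) → no; 1× F (X1) → no; 2× C (X3) → match; 2× O (X1) → no; 1× Cl (X1) → no; 1× C (X4) → no; 1× C (X2) → no; 1× N (X1) → no.
That gives 2 matching atoms.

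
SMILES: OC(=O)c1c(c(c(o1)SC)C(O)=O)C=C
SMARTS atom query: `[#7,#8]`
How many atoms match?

5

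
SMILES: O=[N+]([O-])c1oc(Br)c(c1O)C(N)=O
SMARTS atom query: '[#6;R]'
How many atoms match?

4

The query [#6;R] means: carbon that is part of a ring.
Check the 13 heavy atoms by environment: 1× o (aromatic, in 5-ring) → no; 4× c (aromatic, in 5-ring) → match; 1× C (acyclic) → no; 3× O (acyclic) → no; 1× N (acyclic) → no; 1× N (charge +1, acyclic) → no; 1× O (charge -1, acyclic) → no; 1× Br (acyclic) → no.
That gives 4 matching atoms.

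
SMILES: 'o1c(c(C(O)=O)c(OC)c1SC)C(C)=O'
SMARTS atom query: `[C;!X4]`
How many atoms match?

2

The query [C;!X4] means: aliphatic carbon that does not have four total connections.
Check the 15 heavy atoms by environment: 1× o (aromatic, X2) → no; 4× c (aromatic, X3) → no; 1× S (X2) → no; 3× C (X4) → no; 2× O (X2) → no; 2× C (X3) → match; 2× O (X1) → no.
That gives 2 matching atoms.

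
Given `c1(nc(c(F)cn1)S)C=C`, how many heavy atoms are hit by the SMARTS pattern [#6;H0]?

The query [#6;H0] means: any carbon with no attached hydrogen.
Check the 10 heavy atoms by environment: 2× n (aromatic, H0) → no; 3× c (aromatic, H0) → match; 1× c (aromatic, H1) → no; 1× F (H0) → no; 1× S (H1) → no; 1× C (H1) → no; 1× C (H2) → no.
That gives 3 matching atoms.

3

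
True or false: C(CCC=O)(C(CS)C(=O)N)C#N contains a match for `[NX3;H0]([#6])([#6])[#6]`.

The pattern [NX3;H0]([#6])([#6])[#6] describes a trivalent nitrogen with no H, bonded to three carbons — a tertiary amine.
The closest candidate here is a primary amide (-C(=O)NH2), but the amide nitrogen has H2 and only one carbon neighbour. No other fragment satisfies the full query, so there is no match.

False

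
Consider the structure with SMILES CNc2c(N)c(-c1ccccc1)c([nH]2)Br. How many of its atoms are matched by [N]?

The query [N] means: uppercase N matches aliphatic (non-aromatic) nitrogen only.
Check the 15 heavy atoms by environment: 1× n (aromatic) → no; 10× c (aromatic) → no; 2× N → match; 1× C → no; 1× Br → no.
That gives 2 matching atoms.

2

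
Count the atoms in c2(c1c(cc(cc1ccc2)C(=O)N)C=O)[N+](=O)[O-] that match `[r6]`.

The query [r6] means: r6 matches atoms in a six-membered ring.
Check the 18 heavy atoms by environment: 10× c (aromatic, in 6-ring) → match; 2× C (acyclic) → no; 3× O (acyclic) → no; 1× N (charge +1, acyclic) → no; 1× O (charge -1, acyclic) → no; 1× N (acyclic) → no.
That gives 10 matching atoms.

10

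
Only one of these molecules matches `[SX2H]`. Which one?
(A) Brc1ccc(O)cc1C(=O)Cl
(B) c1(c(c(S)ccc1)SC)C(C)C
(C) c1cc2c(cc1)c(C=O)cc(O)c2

B

[SX2H] describes an aliphatic sulfur with two connections, one being H (a thiol).
(A) has a hydroxyl group (-OH) but it is an -OH, not an -SH.
(B) contains a thiol (-SH), which satisfies every atom and bond constraint.
(C) has a hydroxyl group (-OH) but it is an -OH, not an -SH.
So the answer is (B).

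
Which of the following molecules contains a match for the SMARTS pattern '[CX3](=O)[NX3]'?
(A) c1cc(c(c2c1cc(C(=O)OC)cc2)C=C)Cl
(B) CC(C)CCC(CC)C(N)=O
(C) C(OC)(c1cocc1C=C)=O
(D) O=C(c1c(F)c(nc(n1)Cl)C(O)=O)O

[CX3](=O)[NX3] describes a carbonyl carbon bonded to a trivalent nitrogen (an amide).
(A) has a methyl-ester group (-C(=O)OCH3) but the carbonyl is bonded to O, not to an NX3 nitrogen.
(B) contains a primary amide (-C(=O)NH2), which satisfies every atom and bond constraint.
(C) has a methyl-ester group (-C(=O)OCH3) but the carbonyl is bonded to O, not to an NX3 nitrogen.
(D) has a carboxylic acid group (-C(=O)OH) but the carbonyl is bonded to O, not to an NX3 nitrogen.
So the answer is (B).

B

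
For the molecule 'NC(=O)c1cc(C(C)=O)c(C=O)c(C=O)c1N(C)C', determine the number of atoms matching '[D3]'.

8

The query [D3] means: atom with exactly three heavy-atom neighbours.
Check the 19 heavy atoms by environment: 5× c (aromatic, D3) → match; 1× c (aromatic, D2) → no; 1× N (D3) → match; 3× C (D1) → no; 2× C (D2) → no; 4× O (D1) → no; 2× C (D3) → match; 1× N (D1) → no.
Summing the matching environments: 5 + 1 + 2 = 8 matching atoms.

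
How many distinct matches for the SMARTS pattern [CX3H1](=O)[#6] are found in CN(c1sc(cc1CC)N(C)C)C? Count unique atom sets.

0

[CX3H1](=O)[#6] is the SMARTS for an aldehyde: an sp2 carbon with one H, double-bonded to O and single-bonded to carbon.
No fragment in the molecule satisfies every constraint, giving 0 matches.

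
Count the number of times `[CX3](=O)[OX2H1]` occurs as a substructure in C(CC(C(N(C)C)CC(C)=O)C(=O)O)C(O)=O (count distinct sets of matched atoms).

[CX3](=O)[OX2H1] is the SMARTS for a carboxylic acid: an sp2 carbon double-bonded to O and single-bonded to an -OH oxygen.
The molecule carries 2 separate instances of a carboxylic acid group (-C(=O)OH) meeting every constraint; each maps to a distinct set of atoms, giving 2 matches.

2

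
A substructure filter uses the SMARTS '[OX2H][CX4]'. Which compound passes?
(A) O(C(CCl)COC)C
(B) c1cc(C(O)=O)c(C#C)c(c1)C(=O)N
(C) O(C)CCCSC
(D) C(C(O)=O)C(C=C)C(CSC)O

D

[OX2H][CX4] describes a hydroxyl oxygen bound to an sp3 (X4) carbon (an aliphatic alcohol).
(A) has a methoxy ether (-OCH3) but the oxygen has H0 (ether), not H1.
(B) has a carboxylic acid group (-C(=O)OH) but the -OH is on a CX3 carbonyl carbon, not a CX4 carbon.
(C) has a methoxy ether (-OCH3) but the oxygen has H0 (ether), not H1.
(D) contains a hydroxyl group (-OH), which satisfies every atom and bond constraint.
So the answer is (D).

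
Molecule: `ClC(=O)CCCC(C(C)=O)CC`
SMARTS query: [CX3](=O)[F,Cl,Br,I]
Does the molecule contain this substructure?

The pattern [CX3](=O)[F,Cl,Br,I] describes a carbonyl carbon bonded to a halogen — an acyl halide.
The molecule carries an acyl chloride (-C(=O)Cl), whose atoms satisfy every constraint of the query, so the pattern matches.

Yes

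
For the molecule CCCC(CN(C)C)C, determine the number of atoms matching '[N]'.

1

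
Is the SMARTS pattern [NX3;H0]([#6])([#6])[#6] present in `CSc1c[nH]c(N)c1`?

No

The pattern [NX3;H0]([#6])([#6])[#6] describes a trivalent nitrogen with no H, bonded to three carbons — a tertiary amine.
The closest candidate here is a primary amino group (-NH2), but the nitrogen has H2, not H0 with three carbons. No other fragment satisfies the full query, so there is no match.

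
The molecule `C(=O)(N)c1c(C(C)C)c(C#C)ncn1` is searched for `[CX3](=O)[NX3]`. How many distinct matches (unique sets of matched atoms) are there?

1

[CX3](=O)[NX3] is the SMARTS for an amide: a carbonyl carbon bonded to a trivalent nitrogen.
Exactly one fragment in the molecule meets all constraints, giving 1 match.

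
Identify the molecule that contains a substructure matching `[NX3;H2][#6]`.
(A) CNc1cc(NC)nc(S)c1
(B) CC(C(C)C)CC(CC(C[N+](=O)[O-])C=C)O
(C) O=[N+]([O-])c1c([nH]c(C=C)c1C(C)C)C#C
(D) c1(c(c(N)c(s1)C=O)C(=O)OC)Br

D

[NX3;H2][#6] describes a trivalent nitrogen with two H attached to carbon (a primary amine).
(A) has an N-methylamino group (-NHCH3) but the nitrogen bears two carbons and only one H (H1), not H2.
(B) has a nitro group (-[N+](=O)[O-]) but the nitrogen is [N+] with no H, not NX3H2.
(C) has a nitro group (-[N+](=O)[O-]) but the nitrogen is [N+] with no H, not NX3H2.
(D) contains a primary amino group (-NH2), which satisfies every atom and bond constraint.
So the answer is (D).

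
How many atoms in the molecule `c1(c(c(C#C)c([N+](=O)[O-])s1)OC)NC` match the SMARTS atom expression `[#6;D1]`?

3

The query [#6;D1] means: carbon bonded to exactly one heavy atom.
Check the 14 heavy atoms by environment: 1× s (aromatic, D2) → no; 4× c (aromatic, D3) → no; 1× C (D2) → no; 3× C (D1) → match; 1× N (D2) → no; 1× O (D2) → no; 1× N (charge +1, D3) → no; 1× O (charge -1, D1) → no; 1× O (D1) → no.
That gives 3 matching atoms.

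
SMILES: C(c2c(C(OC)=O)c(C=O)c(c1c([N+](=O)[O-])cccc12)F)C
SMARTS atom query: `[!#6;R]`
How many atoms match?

The query [!#6;R] means: non-carbon atom that is part of a ring.
Check the 22 heavy atoms by environment: 10× c (aromatic, in 6-ring) → no; 5× C (acyclic) → no; 4× O (acyclic) → no; 1× N (charge +1, acyclic) → no; 1× O (charge -1, acyclic) → no; 1× F (acyclic) → no.
No environment satisfies the query, so 0 matching atoms.

0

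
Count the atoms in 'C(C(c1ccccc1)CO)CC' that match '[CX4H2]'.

3

Check the 12 heavy atoms by environment: 3× C (H2, X4) → match; 1× C (H1, X4) → no; 1× O (H1, X2) → no; 1× C (H3, X4) → no; 1× c (aromatic, H0, X3) → no; 5× c (aromatic, H1, X3) → no.
That gives 3 matching atoms.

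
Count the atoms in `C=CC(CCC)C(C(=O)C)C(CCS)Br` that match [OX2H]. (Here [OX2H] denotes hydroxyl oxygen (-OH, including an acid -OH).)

The query [OX2H] means: aliphatic oxygen with two connections, one of which is H — an -OH oxygen.
Check the 15 heavy atoms by environment: 4× C (H2, X4) → no; 3× C (H1, X4) → no; 1× C (H0, X3) → no; 1× O (H0, X1) → no; 2× C (H3, X4) → no; 1× Br (H0, X1) → no; 1× S (H1, X2) → no; 1× C (H1, X3) → no; 1× C (H2, X3) → no.
No environment satisfies the query, so 0 matching atoms.

0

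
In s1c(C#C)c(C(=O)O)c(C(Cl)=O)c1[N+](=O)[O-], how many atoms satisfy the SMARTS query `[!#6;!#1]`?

8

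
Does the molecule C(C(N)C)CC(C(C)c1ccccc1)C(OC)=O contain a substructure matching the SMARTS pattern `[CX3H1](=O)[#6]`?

No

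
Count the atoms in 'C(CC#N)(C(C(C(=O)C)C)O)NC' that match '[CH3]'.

The query [CH3] means: aliphatic carbon with exactly three hydrogens.
Check the 13 heavy atoms by environment: 1× C (H2) → no; 3× C (H1) → no; 3× C (H3) → match; 1× O (H1) → no; 1× N (H1) → no; 2× C (H0) → no; 1× N (H0) → no; 1× O (H0) → no.
That gives 3 matching atoms.

3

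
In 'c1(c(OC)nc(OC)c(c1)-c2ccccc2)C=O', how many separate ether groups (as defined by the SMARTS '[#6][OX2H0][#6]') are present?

[#6][OX2H0][#6] is the SMARTS for an ether: an aliphatic oxygen bridging two carbons with no H on the oxygen.
The molecule carries 2 separate instances of a methoxy ether (-OCH3) meeting every constraint; each maps to a distinct set of atoms, giving 2 matches.

2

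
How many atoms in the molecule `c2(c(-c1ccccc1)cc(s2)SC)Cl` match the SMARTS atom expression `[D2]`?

The query [D2] means: atom with exactly two heavy-atom neighbours.
Check the 14 heavy atoms by environment: 1× s (aromatic, D2) → match; 4× c (aromatic, D3) → no; 6× c (aromatic, D2) → match; 1× S (D2) → match; 1× C (D1) → no; 1× Cl (D1) → no.
Summing the matching environments: 1 + 6 + 1 = 8 matching atoms.

8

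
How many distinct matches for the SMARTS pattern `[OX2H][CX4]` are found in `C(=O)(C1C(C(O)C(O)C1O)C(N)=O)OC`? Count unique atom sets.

3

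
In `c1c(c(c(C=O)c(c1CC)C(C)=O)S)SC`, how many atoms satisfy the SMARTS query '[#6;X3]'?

Check the 16 heavy atoms by environment: 6× c (aromatic, X3) → match; 2× C (X3) → match; 2× O (X1) → no; 4× C (X4) → no; 2× S (X2) → no.
Summing the matching environments: 6 + 2 = 8 matching atoms.

8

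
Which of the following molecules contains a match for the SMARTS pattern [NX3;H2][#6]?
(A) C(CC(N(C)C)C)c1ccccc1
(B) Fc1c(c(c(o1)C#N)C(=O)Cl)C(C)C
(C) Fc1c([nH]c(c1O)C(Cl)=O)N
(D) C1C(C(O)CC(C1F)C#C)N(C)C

C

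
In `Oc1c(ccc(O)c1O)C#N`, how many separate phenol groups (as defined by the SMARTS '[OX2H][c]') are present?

3

[OX2H][c] is the SMARTS for a phenol: a hydroxyl oxygen attached to an aromatic carbon.
The molecule carries 3 separate instances of a hydroxyl group (-OH) meeting every constraint; each maps to a distinct set of atoms, giving 3 matches.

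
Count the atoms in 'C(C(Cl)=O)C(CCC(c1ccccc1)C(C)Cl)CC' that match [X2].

The query [X2] means: any atom with exactly two total connections (bonds + H).
Check the 19 heavy atoms by environment: 9× C (X4) → no; 6× c (aromatic, X3) → no; 2× Cl (X1) → no; 1× C (X3) → no; 1× O (X1) → no.
No environment satisfies the query, so 0 matching atoms.

0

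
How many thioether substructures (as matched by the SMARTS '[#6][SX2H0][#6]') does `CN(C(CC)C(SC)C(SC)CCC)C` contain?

[#6][SX2H0][#6] is the SMARTS for a thioether: an aliphatic sulfur bridging two carbons with no H on the sulfur.
The molecule carries 2 separate instances of a methylthio ether (-SCH3) meeting every constraint; each maps to a distinct set of atoms, giving 2 matches.

2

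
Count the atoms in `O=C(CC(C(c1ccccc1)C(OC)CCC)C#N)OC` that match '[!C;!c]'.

The query [!C;!c] means: neither aliphatic nor aromatic carbon — same as [!#6].
Check the 21 heavy atoms by environment: 11× C → no; 3× O → match; 1× N → match; 6× c (aromatic) → no.
Summing the matching environments: 3 + 1 = 4 matching atoms.

4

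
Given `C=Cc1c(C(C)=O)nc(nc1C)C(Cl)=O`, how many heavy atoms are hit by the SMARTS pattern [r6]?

The query [r6] means: r6 matches atoms in a six-membered ring.
Check the 15 heavy atoms by environment: 2× n (aromatic, in 6-ring) → match; 4× c (aromatic, in 6-ring) → match; 6× C (acyclic) → no; 2× O (acyclic) → no; 1× Cl (acyclic) → no.
Summing the matching environments: 2 + 4 = 6 matching atoms.

6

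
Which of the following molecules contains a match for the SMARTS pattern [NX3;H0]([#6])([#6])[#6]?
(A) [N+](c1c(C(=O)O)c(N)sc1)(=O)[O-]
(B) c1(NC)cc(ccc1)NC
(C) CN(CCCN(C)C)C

C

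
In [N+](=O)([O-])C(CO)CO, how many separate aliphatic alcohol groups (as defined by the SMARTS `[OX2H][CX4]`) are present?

2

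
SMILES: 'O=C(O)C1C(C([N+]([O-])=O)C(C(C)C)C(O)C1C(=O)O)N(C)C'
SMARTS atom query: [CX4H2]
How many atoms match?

0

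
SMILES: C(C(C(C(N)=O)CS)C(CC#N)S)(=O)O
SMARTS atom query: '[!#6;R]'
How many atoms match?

0

Check the 15 heavy atoms by environment: 8× C (acyclic) → no; 2× N (acyclic) → no; 2× S (acyclic) → no; 3× O (acyclic) → no.
No environment satisfies the query, so 0 matching atoms.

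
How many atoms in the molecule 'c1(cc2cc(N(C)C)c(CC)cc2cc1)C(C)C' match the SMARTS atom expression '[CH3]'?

Check the 18 heavy atoms by environment: 5× c (aromatic, H0) → no; 5× c (aromatic, H1) → no; 1× C (H2) → no; 5× C (H3) → match; 1× C (H1) → no; 1× N (H0) → no.
That gives 5 matching atoms.

5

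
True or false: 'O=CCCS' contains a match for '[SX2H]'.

True

The pattern [SX2H] describes an aliphatic sulfur with two connections, one being H — a thiol.
The molecule carries a thiol (-SH), whose atoms satisfy every constraint of the query, so the pattern matches.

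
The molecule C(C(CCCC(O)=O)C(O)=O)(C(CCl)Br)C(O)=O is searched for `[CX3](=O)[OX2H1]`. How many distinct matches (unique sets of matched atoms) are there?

[CX3](=O)[OX2H1] is the SMARTS for a carboxylic acid: an sp2 carbon double-bonded to O and single-bonded to an -OH oxygen.
The molecule carries 3 separate instances of a carboxylic acid group (-C(=O)OH) meeting every constraint; each maps to a distinct set of atoms, giving 3 matches.

3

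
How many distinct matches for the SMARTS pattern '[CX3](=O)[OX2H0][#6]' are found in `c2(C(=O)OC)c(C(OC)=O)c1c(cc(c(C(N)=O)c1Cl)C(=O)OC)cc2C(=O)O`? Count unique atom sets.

3

[CX3](=O)[OX2H0][#6] is the SMARTS for an ester: a carbonyl carbon bonded to an oxygen that is itself bonded to carbon (no H on that O).
The molecule carries 3 separate instances of a methyl-ester group (-C(=O)OCH3) meeting every constraint; each maps to a distinct set of atoms, giving 3 matches.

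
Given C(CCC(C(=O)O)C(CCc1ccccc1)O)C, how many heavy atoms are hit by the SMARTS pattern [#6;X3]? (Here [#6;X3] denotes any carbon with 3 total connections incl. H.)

7

The query [#6;X3] means: any carbon (aromatic or not) with three total connections.
Check the 18 heavy atoms by environment: 8× C (X4) → no; 1× C (X3) → match; 1× O (X1) → no; 2× O (X2) → no; 6× c (aromatic, X3) → match.
Summing the matching environments: 1 + 6 = 7 matching atoms.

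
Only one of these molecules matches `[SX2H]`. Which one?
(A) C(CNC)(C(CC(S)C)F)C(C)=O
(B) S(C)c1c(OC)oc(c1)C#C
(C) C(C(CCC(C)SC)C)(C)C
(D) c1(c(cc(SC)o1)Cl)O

A

[SX2H] describes an aliphatic sulfur with two connections, one being H (a thiol).
(A) contains a thiol (-SH), which satisfies every atom and bond constraint.
(B) has a methylthio ether (-SCH3) but the sulfur has H0 (bonded to two carbons), not H1.
(C) has a methylthio ether (-SCH3) but the sulfur has H0 (bonded to two carbons), not H1.
(D) has a methylthio ether (-SCH3) but the sulfur has H0 (bonded to two carbons), not H1.
So the answer is (A).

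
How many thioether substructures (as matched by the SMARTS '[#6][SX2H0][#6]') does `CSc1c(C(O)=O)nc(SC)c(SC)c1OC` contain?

[#6][SX2H0][#6] is the SMARTS for a thioether: an aliphatic sulfur bridging two carbons with no H on the sulfur.
The molecule carries 3 separate instances of a methylthio ether (-SCH3) meeting every constraint; each maps to a distinct set of atoms, giving 3 matches.

3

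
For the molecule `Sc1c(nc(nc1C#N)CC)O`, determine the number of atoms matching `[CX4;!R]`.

Check the 12 heavy atoms by environment: 2× n (aromatic, X2, in 6-ring) → no; 4× c (aromatic, X3, in 6-ring) → no; 1× C (X2, acyclic) → no; 1× N (X1, acyclic) → no; 1× S (X2, acyclic) → no; 1× O (X2, acyclic) → no; 2× C (X4, acyclic) → match.
That gives 2 matching atoms.

2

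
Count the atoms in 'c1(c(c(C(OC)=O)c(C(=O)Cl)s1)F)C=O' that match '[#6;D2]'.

1

Check the 15 heavy atoms by environment: 1× s (aromatic, D2) → no; 4× c (aromatic, D3) → no; 1× C (D2) → match; 3× O (D1) → no; 1× F (D1) → no; 2× C (D3) → no; 1× Cl (D1) → no; 1× O (D2) → no; 1× C (D1) → no.
That gives 1 matching atom.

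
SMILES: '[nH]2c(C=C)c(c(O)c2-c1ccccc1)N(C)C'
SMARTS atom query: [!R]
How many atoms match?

6

Check the 17 heavy atoms by environment: 1× n (aromatic, in 5-ring) → no; 4× c (aromatic, in 5-ring) → no; 6× c (aromatic, in 6-ring) → no; 1× O (acyclic) → match; 4× C (acyclic) → match; 1× N (acyclic) → match.
Summing the matching environments: 1 + 4 + 1 = 6 matching atoms.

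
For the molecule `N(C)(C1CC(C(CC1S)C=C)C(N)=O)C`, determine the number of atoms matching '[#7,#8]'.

3

The query [#7,#8] means: nitrogen or oxygen (comma = OR).
Check the 15 heavy atoms by environment: 11× C → no; 1× S → no; 1× O → match; 2× N → match.
Summing the matching environments: 1 + 2 = 3 matching atoms.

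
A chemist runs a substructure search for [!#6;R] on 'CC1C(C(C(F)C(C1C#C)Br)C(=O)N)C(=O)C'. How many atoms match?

0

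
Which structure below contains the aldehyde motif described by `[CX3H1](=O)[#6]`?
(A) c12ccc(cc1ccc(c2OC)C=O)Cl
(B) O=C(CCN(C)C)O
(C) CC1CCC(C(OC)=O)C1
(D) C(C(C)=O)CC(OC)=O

A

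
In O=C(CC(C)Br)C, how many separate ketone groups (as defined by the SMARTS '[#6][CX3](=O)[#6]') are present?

1

[#6][CX3](=O)[#6] is the SMARTS for a ketone: a carbonyl carbon (no H) flanked by two carbons.
Exactly one fragment in the molecule meets all constraints, giving 1 match.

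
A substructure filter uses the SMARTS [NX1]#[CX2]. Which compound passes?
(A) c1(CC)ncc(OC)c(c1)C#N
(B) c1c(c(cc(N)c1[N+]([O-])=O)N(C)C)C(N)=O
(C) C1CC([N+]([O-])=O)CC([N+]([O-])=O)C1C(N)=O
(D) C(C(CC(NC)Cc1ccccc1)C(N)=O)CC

A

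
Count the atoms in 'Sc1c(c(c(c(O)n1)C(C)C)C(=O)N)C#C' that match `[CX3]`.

1

The query [CX3] means: C with X3: aliphatic carbon with exactly 3 total connections.
Check the 16 heavy atoms by environment: 1× n (aromatic, X2) → no; 5× c (aromatic, X3) → no; 3× C (X4) → no; 1× O (X2) → no; 1× C (X3) → match; 1× O (X1) → no; 1× N (X3) → no; 2× C (X2) → no; 1× S (X2) → no.
That gives 1 matching atom.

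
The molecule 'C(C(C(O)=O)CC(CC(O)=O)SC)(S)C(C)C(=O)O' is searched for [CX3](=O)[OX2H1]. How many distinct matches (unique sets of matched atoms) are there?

3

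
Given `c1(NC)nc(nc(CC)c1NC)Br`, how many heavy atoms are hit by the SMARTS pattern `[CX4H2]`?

The query [CX4H2] means: sp3 carbon (X4) with exactly two hydrogens.
Check the 13 heavy atoms by environment: 2× n (aromatic, H0, X2) → no; 4× c (aromatic, H0, X3) → no; 2× N (H1, X3) → no; 3× C (H3, X4) → no; 1× C (H2, X4) → match; 1× Br (H0, X1) → no.
That gives 1 matching atom.

1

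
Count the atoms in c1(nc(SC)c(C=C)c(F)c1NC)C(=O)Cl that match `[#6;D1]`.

3

Check the 16 heavy atoms by environment: 1× n (aromatic, D2) → no; 5× c (aromatic, D3) → no; 1× C (D2) → no; 3× C (D1) → match; 1× S (D2) → no; 1× C (D3) → no; 1× O (D1) → no; 1× Cl (D1) → no; 1× N (D2) → no; 1× F (D1) → no.
That gives 3 matching atoms.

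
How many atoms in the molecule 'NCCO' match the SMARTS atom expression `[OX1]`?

The query [OX1] means: aliphatic oxygen with one total connection — typically a carbonyl =O or an oxide.
Check the 4 heavy atoms by environment: 2× C (X4) → no; 1× N (X3) → no; 1× O (X2) → no.
No environment satisfies the query, so 0 matching atoms.

0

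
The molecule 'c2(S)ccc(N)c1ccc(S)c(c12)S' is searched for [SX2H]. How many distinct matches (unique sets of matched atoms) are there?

[SX2H] is the SMARTS for a thiol: an aliphatic sulfur with two connections, one being H.
The molecule carries 3 separate instances of a thiol (-SH) meeting every constraint; each maps to a distinct set of atoms, giving 3 matches.

3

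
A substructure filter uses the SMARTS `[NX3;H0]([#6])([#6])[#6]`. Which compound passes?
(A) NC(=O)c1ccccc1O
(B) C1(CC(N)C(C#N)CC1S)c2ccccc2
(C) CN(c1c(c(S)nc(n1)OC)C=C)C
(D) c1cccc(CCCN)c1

[NX3;H0]([#6])([#6])[#6] describes a trivalent nitrogen with no H, bonded to three carbons (a tertiary amine).
(A) has a primary amide (-C(=O)NH2) but the amide nitrogen has H2 and only one carbon neighbour.
(B) has a primary amino group (-NH2) but the nitrogen has H2, not H0 with three carbons.
(C) contains a dimethylamino group (-N(CH3)2), which satisfies every atom and bond constraint.
(D) has a primary amino group (-NH2) but the nitrogen has H2, not H0 with three carbons.
So the answer is (C).

C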